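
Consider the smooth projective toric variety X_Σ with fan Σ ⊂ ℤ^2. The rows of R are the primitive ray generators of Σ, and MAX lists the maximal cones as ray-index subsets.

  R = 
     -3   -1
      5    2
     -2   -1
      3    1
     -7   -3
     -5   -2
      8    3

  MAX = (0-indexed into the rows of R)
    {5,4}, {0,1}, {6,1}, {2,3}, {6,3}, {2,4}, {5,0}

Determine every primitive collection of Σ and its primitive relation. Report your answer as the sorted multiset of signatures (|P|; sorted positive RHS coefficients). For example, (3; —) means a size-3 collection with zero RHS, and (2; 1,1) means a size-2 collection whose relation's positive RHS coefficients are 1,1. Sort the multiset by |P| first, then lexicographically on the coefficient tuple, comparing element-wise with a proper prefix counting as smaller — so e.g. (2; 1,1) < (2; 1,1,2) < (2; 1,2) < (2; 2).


14 collections generate NE(X_Σ); each relation:

  • {0,3}:  v_{0} + v_{3} = 0  ⇒ sig = (2; —)
  • {1,5}:  v_{1} + v_{5} = 0  ⇒ sig = (2; —)
  • {0,2}:  v_{0} + v_{2} = v_{5}  ⇒ sig = (2; 1)
  • {0,6}:  v_{0} + v_{6} = v_{1}  ⇒ sig = (2; 1)
  • {1,2}:  v_{1} + v_{2} = v_{3}  ⇒ sig = (2; 1)
  • {1,3}:  v_{1} + v_{3} = v_{6}  ⇒ sig = (2; 1)
  • {1,4}:  v_{1} + v_{4} = v_{2}  ⇒ sig = (2; 1)
  • {2,5}:  v_{2} + v_{5} = v_{4}  ⇒ sig = (2; 1)
  • {3,5}:  v_{3} + v_{5} = v_{2}  ⇒ sig = (2; 1)
  • {5,6}:  v_{5} + v_{6} = v_{3}  ⇒ sig = (2; 1)
  • {4,6}:  v_{4} + v_{6} = v_{2} + v_{3}  ⇒ sig = (2; 1,1)
  • {0,4}:  v_{0} + v_{4} = 2·v_{5}  ⇒ sig = (2; 2)
  • {2,6}:  v_{2} + v_{6} = 2·v_{3}  ⇒ sig = (2; 2)
  • {3,4}:  v_{3} + v_{4} = 2·v_{2}  ⇒ sig = (2; 2)

Signatures (|P|; sorted positive RHS coefficients), sorted:
{ (2; —) ×2,  (2; 1) ×8,  (2; 1,1),  (2; 2) ×3 }


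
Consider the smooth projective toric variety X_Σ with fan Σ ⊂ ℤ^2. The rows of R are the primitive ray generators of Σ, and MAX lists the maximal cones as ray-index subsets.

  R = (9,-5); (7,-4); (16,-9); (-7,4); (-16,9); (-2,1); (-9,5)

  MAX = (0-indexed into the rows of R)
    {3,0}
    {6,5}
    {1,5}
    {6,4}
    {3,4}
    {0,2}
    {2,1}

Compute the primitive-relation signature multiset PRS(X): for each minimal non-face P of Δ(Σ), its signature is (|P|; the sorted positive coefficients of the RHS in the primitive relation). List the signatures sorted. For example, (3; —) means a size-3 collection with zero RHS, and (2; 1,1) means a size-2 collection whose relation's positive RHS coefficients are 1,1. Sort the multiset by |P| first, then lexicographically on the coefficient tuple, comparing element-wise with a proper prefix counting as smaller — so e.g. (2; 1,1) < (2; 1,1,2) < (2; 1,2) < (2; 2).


The 14 primitive collections of Σ (r=7, n=2):

  • {0,6}:  v_{0} + v_{6} = 0 — sig = (2; —)
  • {1,3}:  v_{1} + v_{3} = 0 — sig = (2; —)
  • {2,4}:  v_{2} + v_{4} = 0 — sig = (2; —)
  • {0,1}:  v_{0} + v_{1} = v_{2} — sig = (2; 1)
  • {0,4}:  v_{0} + v_{4} = v_{3} — sig = (2; 1)
  • {0,5}:  v_{0} + v_{5} = v_{1} — sig = (2; 1)
  • {1,4}:  v_{1} + v_{4} = v_{6} — sig = (2; 1)
  • {1,6}:  v_{1} + v_{6} = v_{5} — sig = (2; 1)
  • {2,3}:  v_{2} + v_{3} = v_{0} — sig = (2; 1)
  • {2,6}:  v_{2} + v_{6} = v_{1} — sig = (2; 1)
  • {3,5}:  v_{3} + v_{5} = v_{6} — sig = (2; 1)
  • {3,6}:  v_{3} + v_{6} = v_{4} — sig = (2; 1)
  • {2,5}:  v_{2} + v_{5} = 2·v_{1} — sig = (2; 2)
  • {4,5}:  v_{4} + v_{5} = 2·v_{6} — sig = (2; 2)

so the primitive-relation signature multiset is
{ (2; —) ×3,  (2; 1) ×9,  (2; 2) ×2 }


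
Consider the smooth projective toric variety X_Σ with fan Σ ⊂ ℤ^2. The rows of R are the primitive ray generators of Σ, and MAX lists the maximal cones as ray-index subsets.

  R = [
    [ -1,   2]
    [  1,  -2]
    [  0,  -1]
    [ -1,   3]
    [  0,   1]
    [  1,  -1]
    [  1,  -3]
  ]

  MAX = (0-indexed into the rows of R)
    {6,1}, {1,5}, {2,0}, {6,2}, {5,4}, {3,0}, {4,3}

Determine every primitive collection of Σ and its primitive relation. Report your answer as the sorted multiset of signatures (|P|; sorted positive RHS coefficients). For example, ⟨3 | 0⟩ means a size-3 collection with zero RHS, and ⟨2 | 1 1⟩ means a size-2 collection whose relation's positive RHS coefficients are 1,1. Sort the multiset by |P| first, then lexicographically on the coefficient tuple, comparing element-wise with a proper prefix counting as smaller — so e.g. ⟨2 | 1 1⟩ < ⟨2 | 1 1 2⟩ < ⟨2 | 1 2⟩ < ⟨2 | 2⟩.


|primitive collections| = 14. Relations:

  P = {0,1}:  v_{0} + v_{1} = 0  ⟹  sig = ⟨2 | 0⟩
  P = {2,4}:  v_{2} + v_{4} = 0  ⟹  sig = ⟨2 | 0⟩
  P = {3,6}:  v_{3} + v_{6} = 0  ⟹  sig = ⟨2 | 0⟩
  P = {0,4}:  v_{0} + v_{4} = v_{3}  ⟹  sig = ⟨2 | 1⟩
  P = {0,5}:  v_{0} + v_{5} = v_{4}  ⟹  sig = ⟨2 | 1⟩
  P = {0,6}:  v_{0} + v_{6} = v_{2}  ⟹  sig = ⟨2 | 1⟩
  P = {1,2}:  v_{1} + v_{2} = v_{6}  ⟹  sig = ⟨2 | 1⟩
  P = {1,3}:  v_{1} + v_{3} = v_{4}  ⟹  sig = ⟨2 | 1⟩
  P = {1,4}:  v_{1} + v_{4} = v_{5}  ⟹  sig = ⟨2 | 1⟩
  P = {2,3}:  v_{2} + v_{3} = v_{0}  ⟹  sig = ⟨2 | 1⟩
  P = {2,5}:  v_{2} + v_{5} = v_{1}  ⟹  sig = ⟨2 | 1⟩
  P = {4,6}:  v_{4} + v_{6} = v_{1}  ⟹  sig = ⟨2 | 1⟩
  P = {3,5}:  v_{3} + v_{5} = 2·v_{4}  ⟹  sig = ⟨2 | 2⟩
  P = {5,6}:  v_{5} + v_{6} = 2·v_{1}  ⟹  sig = ⟨2 | 2⟩

Signatures (|P|; sorted positive RHS coefficients), sorted:
    ⟨2 | 0⟩
    ⟨2 | 0⟩
    ⟨2 | 0⟩
    ⟨2 | 1⟩
    ⟨2 | 1⟩
    ⟨2 | 1⟩
    ⟨2 | 1⟩
    ⟨2 | 1⟩
    ⟨2 | 1⟩
    ⟨2 | 1⟩
    ⟨2 | 1⟩
    ⟨2 | 1⟩
    ⟨2 | 2⟩
    ⟨2 | 2⟩


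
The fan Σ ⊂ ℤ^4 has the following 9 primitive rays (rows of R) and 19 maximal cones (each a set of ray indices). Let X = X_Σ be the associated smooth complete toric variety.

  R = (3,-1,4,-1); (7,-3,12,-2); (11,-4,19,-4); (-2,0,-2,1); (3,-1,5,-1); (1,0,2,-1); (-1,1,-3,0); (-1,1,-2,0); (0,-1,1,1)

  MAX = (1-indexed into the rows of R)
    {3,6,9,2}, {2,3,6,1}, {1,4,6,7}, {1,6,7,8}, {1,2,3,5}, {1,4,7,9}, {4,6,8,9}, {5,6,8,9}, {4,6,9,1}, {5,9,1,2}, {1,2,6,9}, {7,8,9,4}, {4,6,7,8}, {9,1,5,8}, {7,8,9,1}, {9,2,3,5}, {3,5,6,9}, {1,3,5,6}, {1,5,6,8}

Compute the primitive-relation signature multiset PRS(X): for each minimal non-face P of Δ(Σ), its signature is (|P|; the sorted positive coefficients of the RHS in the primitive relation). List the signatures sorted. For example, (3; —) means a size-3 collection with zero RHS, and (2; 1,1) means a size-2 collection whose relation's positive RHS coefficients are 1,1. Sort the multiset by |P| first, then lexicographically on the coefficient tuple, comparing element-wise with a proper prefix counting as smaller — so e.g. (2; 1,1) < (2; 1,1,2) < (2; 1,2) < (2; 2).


Minimal non-faces — 14 found among 9 rays, 19 max cones:

  • {2,7}:  v_{2} + v_{7} = v_{1} + v_{5}  so sig = (2; 1,1)
  • {4,5}:  v_{4} + v_{5} = v_{6} + v_{9}  so sig = (2; 1,1)
  • {5,7}:  v_{5} + v_{7} = v_{1} + v_{8}  so sig = (2; 1,1)
  • {3,4}:  v_{3} + v_{4} = v_{2} + 2·v_{6} + v_{9}  so sig = (2; 1,1,2)
  • {3,7}:  v_{3} + v_{7} = v_{1} + 2·v_{5} + v_{6}  so sig = (2; 1,1,2)
  • {2,4}:  v_{2} + v_{4} = v_{1} + 2·v_{6} + 2·v_{9}  so sig = (2; 1,2,2)
  • {3,8}:  v_{3} + v_{8} = 3·v_{5} + v_{6}  so sig = (2; 1,3)
  • {2,8}:  v_{2} + v_{8} = 2·v_{5}  so sig = (2; 2)
  • {1,4,8}:  v_{1} + v_{4} + v_{8} = 0  so sig = (3; —)
  • {6,7,9}:  v_{6} + v_{7} + v_{9} = 0  so sig = (3; —)
  • {2,5,6}:  v_{2} + v_{5} + v_{6} = v_{3}  so sig = (3; 1)
  • {1,3,9}:  v_{1} + v_{3} + v_{9} = 2·v_{2}  so sig = (3; 2)
  • {1,5,6,9}:  v_{1} + v_{5} + v_{6} + v_{9} = v_{2}  so sig = (4; 1)
  • {1,6,8,9}:  v_{1} + v_{6} + v_{8} + v_{9} = v_{5}  so sig = (4; 1)

so the primitive-relation signature multiset is
    |P|=2: 8 collections, coeffs (1,1), (1,1), (1,1), (1,1,2), (1,1,2), (1,2,2), (1,3), (2)
    |P|=3: 4 collections, coeffs (), (), (1), (2)
    |P|=4: 2 collections, coeffs (1), (1)


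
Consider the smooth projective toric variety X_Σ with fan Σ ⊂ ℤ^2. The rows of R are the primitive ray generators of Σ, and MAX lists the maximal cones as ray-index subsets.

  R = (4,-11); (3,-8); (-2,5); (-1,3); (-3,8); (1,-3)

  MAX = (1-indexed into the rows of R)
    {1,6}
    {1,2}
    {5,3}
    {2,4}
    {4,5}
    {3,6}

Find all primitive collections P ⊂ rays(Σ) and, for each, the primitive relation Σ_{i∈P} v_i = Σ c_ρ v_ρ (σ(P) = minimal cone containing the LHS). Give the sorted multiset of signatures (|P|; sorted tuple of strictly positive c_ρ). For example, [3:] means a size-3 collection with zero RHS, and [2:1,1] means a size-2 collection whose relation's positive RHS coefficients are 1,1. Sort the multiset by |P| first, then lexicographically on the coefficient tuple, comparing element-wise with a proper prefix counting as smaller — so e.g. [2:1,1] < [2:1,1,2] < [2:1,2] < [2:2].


Minimal non-faces — 9 found among 6 rays, 6 max cones:

  P={2,5}:  v_{2} + v_{5} = 0 — sig = [2:]
  P={4,6}:  v_{4} + v_{6} = 0 — sig = [2:]
  P={1,4}:  v_{1} + v_{4} = v_{2} — sig = [2:1]
  P={1,5}:  v_{1} + v_{5} = v_{6} — sig = [2:1]
  P={2,3}:  v_{2} + v_{3} = v_{6} — sig = [2:1]
  P={2,6}:  v_{2} + v_{6} = v_{1} — sig = [2:1]
  P={3,4}:  v_{3} + v_{4} = v_{5} — sig = [2:1]
  P={5,6}:  v_{5} + v_{6} = v_{3} — sig = [2:1]
  P={1,3}:  v_{1} + v_{3} = 2·v_{6} — sig = [2:2]

so the primitive-relation signature multiset is
{ [2:] ×2,  [2:1] ×6,  [2:2] }


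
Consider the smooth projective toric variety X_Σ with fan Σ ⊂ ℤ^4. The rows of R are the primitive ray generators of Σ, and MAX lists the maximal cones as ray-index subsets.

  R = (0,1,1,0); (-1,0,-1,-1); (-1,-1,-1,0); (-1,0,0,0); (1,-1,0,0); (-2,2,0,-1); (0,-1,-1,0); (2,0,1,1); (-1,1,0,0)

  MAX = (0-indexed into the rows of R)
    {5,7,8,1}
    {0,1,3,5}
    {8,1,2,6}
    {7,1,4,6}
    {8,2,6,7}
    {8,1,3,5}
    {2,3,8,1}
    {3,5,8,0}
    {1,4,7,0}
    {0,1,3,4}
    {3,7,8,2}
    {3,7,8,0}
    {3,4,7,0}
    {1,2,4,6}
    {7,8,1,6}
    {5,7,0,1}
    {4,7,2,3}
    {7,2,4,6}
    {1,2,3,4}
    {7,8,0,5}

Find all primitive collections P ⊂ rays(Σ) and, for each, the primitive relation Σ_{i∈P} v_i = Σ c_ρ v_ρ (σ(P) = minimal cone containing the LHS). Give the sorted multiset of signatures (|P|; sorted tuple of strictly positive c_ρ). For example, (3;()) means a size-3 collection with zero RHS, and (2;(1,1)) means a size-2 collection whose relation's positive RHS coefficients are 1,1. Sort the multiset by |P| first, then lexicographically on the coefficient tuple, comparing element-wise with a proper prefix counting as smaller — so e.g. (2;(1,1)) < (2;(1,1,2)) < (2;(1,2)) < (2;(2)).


|primitive collections| = 11. Relations:

  {0,6}:  v_{0} + v_{6} = 0  so sig = (2;())
  {4,8}:  v_{4} + v_{8} = 0  so sig = (2;())
  {0,2}:  v_{0} + v_{2} = v_{3}  so sig = (2;(1))
  {3,6}:  v_{3} + v_{6} = v_{2}  so sig = (2;(1))
  {4,5}:  v_{4} + v_{5} = v_{0} + v_{1}  so sig = (2;(1,1))
  {5,6}:  v_{5} + v_{6} = v_{1} + v_{8}  so sig = (2;(1,1))
  {2,5}:  v_{2} + v_{5} = v_{1} + v_{3} + v_{8}  so sig = (2;(1,1,1))
  {1,3,7}:  v_{1} + v_{3} + v_{7} = 0  so sig = (3;())
  {0,1,8}:  v_{0} + v_{1} + v_{8} = v_{5}  so sig = (3;(1))
  {1,2,7}:  v_{1} + v_{2} + v_{7} = v_{6}  so sig = (3;(1))
  {3,5,7}:  v_{3} + v_{5} + v_{7} = v_{0} + v_{8}  so sig = (3;(1,1))

Signatures (|P|; sorted positive RHS coefficients), sorted:
    |P|=2: 7 collections, coeffs (), (), (1), (1), (1,1), (1,1), (1,1,1)
    |P|=3: 4 collections, coeffs (), (1), (1), (1,1)


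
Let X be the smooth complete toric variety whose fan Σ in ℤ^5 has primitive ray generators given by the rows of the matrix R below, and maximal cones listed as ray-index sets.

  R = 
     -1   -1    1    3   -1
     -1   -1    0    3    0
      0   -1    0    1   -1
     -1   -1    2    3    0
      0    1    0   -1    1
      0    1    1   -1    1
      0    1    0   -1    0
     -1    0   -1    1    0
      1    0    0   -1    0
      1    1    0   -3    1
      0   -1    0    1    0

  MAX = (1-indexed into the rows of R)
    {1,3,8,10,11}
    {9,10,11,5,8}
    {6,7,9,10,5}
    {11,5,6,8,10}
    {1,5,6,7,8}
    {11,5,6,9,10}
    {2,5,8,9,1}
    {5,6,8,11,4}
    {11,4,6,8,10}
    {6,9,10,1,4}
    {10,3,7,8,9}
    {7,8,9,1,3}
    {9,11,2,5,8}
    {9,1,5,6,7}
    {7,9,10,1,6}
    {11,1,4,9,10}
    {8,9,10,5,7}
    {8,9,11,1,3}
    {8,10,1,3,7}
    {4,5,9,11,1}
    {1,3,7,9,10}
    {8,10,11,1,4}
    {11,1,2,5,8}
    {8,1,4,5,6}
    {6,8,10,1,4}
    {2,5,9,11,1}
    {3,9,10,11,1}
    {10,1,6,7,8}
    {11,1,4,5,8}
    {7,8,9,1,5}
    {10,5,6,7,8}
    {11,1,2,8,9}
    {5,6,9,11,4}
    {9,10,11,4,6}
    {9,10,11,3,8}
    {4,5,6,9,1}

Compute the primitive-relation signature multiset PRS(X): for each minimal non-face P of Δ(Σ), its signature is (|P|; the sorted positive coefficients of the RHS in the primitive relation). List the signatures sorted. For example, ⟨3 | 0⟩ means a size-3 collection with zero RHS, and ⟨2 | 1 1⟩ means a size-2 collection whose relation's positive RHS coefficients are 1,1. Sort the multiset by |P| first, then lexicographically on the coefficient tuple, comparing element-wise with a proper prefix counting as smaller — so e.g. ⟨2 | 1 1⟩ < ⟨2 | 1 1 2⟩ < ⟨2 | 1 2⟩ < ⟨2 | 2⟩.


17 collections generate NE(X_Σ); each relation:

  {3,5}:  v_{3} + v_{5} = 0 — sig = ⟨2 | 0⟩
  {7,11}:  v_{7} + v_{11} = 0 — sig = ⟨2 | 0⟩
  {2,10}:  v_{2} + v_{10} = v_{5} + v_{11} — sig = ⟨2 | 1 1⟩
  {3,6}:  v_{3} + v_{6} = v_{1} + v_{10} — sig = ⟨2 | 1 1⟩
  {4,7}:  v_{4} + v_{7} = v_{1} + v_{6} — sig = ⟨2 | 1 1⟩
  {2,3}:  v_{2} + v_{3} = v_{1} + v_{8} + v_{9} + v_{11} — sig = ⟨2 | 1 1 1 1⟩
  {2,7}:  v_{2} + v_{7} = v_{1} + v_{5} + v_{8} + v_{9} — sig = ⟨2 | 1 1 1 1⟩
  {2,6}:  v_{2} + v_{6} = v_{1} + 2·v_{5} + v_{11} — sig = ⟨2 | 1 1 2⟩
  {3,4}:  v_{3} + v_{4} = 2·v_{1} + v_{10} + v_{11} — sig = ⟨2 | 1 1 2⟩
  {2,4}:  v_{2} + v_{4} = 2·v_{1} + 2·v_{5} + 2·v_{11} — sig = ⟨2 | 2 2 2⟩
  {1,5,10}:  v_{1} + v_{5} + v_{10} = v_{6} — sig = ⟨3 | 1⟩
  {1,6,11}:  v_{1} + v_{6} + v_{11} = v_{4} — sig = ⟨3 | 1⟩
  {6,8,9}:  v_{6} + v_{8} + v_{9} = v_{5} — sig = ⟨3 | 1⟩
  {4,8,9}:  v_{4} + v_{8} + v_{9} = v_{1} + v_{5} + v_{11} — sig = ⟨3 | 1 1 1⟩
  {4,5,10}:  v_{4} + v_{5} + v_{10} = 2·v_{6} + v_{11} — sig = ⟨3 | 1 2⟩
  {1,8,9,10}:  v_{1} + v_{8} + v_{9} + v_{10} = 0 — sig = ⟨4 | 0⟩
  {1,5,8,9,11}:  v_{1} + v_{5} + v_{8} + v_{9} + v_{11} = v_{2} — sig = ⟨5 | 1⟩

so the primitive-relation signature multiset is
[⟨2 | 0⟩, ⟨2 | 0⟩, ⟨2 | 1 1⟩, ⟨2 | 1 1⟩, ⟨2 | 1 1⟩, ⟨2 | 1 1 1 1⟩, ⟨2 | 1 1 1 1⟩, ⟨2 | 1 1 2⟩, ⟨2 | 1 1 2⟩, ⟨2 | 2 2 2⟩, ⟨3 | 1⟩, ⟨3 | 1⟩, ⟨3 | 1⟩, ⟨3 | 1 1 1⟩, ⟨3 | 1 2⟩, ⟨4 | 0⟩, ⟨5 | 1⟩]


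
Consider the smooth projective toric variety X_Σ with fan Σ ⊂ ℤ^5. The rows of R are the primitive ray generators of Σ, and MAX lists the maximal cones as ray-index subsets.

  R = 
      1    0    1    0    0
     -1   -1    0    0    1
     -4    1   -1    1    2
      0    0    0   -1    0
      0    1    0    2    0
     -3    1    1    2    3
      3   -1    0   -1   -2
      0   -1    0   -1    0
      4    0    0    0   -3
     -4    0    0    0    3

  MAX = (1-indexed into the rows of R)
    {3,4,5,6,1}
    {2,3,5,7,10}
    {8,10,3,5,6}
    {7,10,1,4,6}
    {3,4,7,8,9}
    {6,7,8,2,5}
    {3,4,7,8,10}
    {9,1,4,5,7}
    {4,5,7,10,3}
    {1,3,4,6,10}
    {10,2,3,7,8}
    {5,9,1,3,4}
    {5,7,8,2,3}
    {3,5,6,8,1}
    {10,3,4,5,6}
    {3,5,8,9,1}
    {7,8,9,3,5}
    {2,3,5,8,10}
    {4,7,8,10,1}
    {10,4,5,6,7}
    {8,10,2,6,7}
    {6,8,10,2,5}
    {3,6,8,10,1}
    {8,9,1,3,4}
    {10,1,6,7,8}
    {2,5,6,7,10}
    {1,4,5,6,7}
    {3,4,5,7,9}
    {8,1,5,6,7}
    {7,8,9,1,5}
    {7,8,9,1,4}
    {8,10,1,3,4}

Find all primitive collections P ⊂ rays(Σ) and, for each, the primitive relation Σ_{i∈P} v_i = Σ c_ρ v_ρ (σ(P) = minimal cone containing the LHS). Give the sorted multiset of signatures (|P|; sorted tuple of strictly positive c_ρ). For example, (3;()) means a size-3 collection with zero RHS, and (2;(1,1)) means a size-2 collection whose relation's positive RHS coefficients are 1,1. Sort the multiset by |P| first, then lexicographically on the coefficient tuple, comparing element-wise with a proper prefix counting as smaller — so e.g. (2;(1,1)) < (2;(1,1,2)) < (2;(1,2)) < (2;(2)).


12 minimal non-faces of Δ(Σ) (on 10 rays):

  {9,10}:  v_{9} + v_{10} = 0  →  sig = (2;())
  {2,4}:  v_{2} + v_{4} = v_{7} + v_{10}  →  sig = (2;(1,1))
  {6,9}:  v_{6} + v_{9} = v_{1} + v_{5}  →  sig = (2;(1,1))
  {1,2}:  v_{1} + v_{2} = v_{6} + v_{7} + v_{8}  →  sig = (2;(1,1,1))
  {2,9}:  v_{2} + v_{9} = v_{5} + v_{7} + v_{8}  →  sig = (2;(1,1,1))
  {1,3,7}:  v_{1} + v_{3} + v_{7} = 0  →  sig = (3;())
  {4,5,8}:  v_{4} + v_{5} + v_{8} = 0  →  sig = (3;())
  {1,5,10}:  v_{1} + v_{5} + v_{10} = v_{6}  →  sig = (3;(1))
  {3,6,7}:  v_{3} + v_{6} + v_{7} = v_{5} + v_{10}  →  sig = (3;(1,1))
  {4,6,8}:  v_{4} + v_{6} + v_{8} = v_{1} + v_{10}  →  sig = (3;(1,1))
  {2,3,6}:  v_{2} + v_{3} + v_{6} = 2·v_{5} + v_{8} + 2·v_{10}  →  sig = (3;(1,2,2))
  {5,7,8,10}:  v_{5} + v_{7} + v_{8} + v_{10} = v_{2}  →  sig = (4;(1))

Sorted signature multiset PRS(X):
[(2;()), (2;(1,1)), (2;(1,1)), (2;(1,1,1)), (2;(1,1,1)), (3;()), (3;()), (3;(1)), (3;(1,1)), (3;(1,1)), (3;(1,2,2)), (4;(1))]


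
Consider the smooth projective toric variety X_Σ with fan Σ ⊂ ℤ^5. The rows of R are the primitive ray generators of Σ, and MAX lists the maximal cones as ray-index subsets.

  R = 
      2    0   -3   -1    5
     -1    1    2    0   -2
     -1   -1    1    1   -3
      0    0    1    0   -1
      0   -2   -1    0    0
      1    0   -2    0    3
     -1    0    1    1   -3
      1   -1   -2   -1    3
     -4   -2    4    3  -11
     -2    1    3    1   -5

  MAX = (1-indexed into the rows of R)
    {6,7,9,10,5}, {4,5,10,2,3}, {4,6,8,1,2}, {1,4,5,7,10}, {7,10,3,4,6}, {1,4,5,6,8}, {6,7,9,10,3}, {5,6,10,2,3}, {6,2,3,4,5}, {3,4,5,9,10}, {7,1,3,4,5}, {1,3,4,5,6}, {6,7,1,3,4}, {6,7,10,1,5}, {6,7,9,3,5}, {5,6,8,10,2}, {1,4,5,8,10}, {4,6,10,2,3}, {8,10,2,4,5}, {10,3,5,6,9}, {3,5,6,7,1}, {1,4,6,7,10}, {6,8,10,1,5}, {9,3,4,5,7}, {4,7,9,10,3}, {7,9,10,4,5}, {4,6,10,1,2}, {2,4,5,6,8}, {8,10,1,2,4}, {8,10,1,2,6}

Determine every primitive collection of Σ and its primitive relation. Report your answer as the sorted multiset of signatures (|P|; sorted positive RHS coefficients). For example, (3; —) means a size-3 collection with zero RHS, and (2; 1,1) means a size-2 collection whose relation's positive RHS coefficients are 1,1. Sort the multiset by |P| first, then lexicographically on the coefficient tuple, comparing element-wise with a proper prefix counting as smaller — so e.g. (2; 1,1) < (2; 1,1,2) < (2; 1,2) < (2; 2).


The 14 primitive collections of Σ (r=10, n=5):

  P = {2,7}:  v_{2} + v_{7} = v_{10}  →  sig = (2; 1)
  P = {3,8}:  v_{3} + v_{8} = v_{5}  →  sig = (2; 1)
  P = {7,8}:  v_{7} + v_{8} = v_{1} + v_{5} + v_{10}  →  sig = (2; 1,1,1)
  P = {2,9}:  v_{2} + v_{9} = v_{3} + v_{5} + 2·v_{10}  →  sig = (2; 1,1,2)
  P = {8,9}:  v_{8} + v_{9} = 2·v_{5} + v_{7} + v_{10}  →  sig = (2; 1,1,2)
  P = {1,9}:  v_{1} + v_{9} = v_{5} + 2·v_{7}  →  sig = (2; 1,2)
  P = {1,2,3}:  v_{1} + v_{2} + v_{3} = 0  →  sig = (3; —)
  P = {1,2,5}:  v_{1} + v_{2} + v_{5} = v_{8}  →  sig = (3; 1)
  P = {1,3,10}:  v_{1} + v_{3} + v_{10} = v_{7}  →  sig = (3; 1)
  P = {4,6,9}:  v_{4} + v_{6} + v_{9} = 2·v_{3} + v_{7}  →  sig = (3; 1,2)
  P = {4,6,8,10}:  v_{4} + v_{6} + v_{8} + v_{10} = 0  →  sig = (4; —)
  P = {3,5,7,10}:  v_{3} + v_{5} + v_{7} + v_{10} = v_{9}  →  sig = (4; 1)
  P = {4,5,6,10}:  v_{4} + v_{5} + v_{6} + v_{10} = v_{3}  →  sig = (4; 1)
  P = {4,5,6,7}:  v_{4} + v_{5} + v_{6} + v_{7} = v_{1} + 2·v_{3}  →  sig = (4; 1,2)

Hence PRS(X_Σ) =
{ (2; 1) ×2,  (2; 1,1,1),  (2; 1,1,2) ×2,  (2; 1,2),  (3; —),  (3; 1) ×2,  (3; 1,2),  (4; —),  (4; 1) ×2,  (4; 1,2) }


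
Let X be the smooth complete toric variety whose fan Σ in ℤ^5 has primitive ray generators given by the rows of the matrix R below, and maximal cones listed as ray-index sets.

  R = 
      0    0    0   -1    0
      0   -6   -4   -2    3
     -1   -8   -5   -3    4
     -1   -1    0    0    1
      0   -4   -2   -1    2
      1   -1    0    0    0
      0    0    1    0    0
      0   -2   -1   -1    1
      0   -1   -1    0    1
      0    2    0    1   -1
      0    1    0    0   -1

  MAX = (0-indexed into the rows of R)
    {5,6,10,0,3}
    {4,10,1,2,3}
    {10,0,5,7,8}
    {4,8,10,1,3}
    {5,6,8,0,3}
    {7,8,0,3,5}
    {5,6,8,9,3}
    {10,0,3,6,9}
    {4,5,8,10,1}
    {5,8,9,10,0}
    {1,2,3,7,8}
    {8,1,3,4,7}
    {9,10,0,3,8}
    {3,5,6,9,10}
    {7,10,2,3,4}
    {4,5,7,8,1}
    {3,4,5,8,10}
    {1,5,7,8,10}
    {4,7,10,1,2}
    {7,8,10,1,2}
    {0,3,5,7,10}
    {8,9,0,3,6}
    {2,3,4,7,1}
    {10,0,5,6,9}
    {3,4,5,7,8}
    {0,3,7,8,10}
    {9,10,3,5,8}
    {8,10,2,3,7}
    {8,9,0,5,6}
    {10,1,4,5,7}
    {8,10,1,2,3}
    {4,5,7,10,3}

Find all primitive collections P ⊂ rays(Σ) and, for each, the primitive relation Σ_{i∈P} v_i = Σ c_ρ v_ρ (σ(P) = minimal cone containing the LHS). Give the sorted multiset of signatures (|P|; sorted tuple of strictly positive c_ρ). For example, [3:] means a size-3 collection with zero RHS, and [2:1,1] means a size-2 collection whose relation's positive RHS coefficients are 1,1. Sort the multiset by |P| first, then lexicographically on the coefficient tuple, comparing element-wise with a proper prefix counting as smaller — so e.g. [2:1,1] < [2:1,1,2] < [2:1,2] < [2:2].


20 collections generate NE(X_Σ); each relation:

  • {1,6}:  v_{1} + v_{6} = v_{4} + v_{7}  ⟹  sig = [2:1,1]
  • {7,9}:  v_{7} + v_{9} = v_{8} + v_{10}  ⟹  sig = [2:1,1]
  • {4,6}:  v_{4} + v_{6} = v_{3} + v_{5} + v_{7}  ⟹  sig = [2:1,1,1]
  • {6,7}:  v_{6} + v_{7} = v_{0} + v_{3} + v_{5}  ⟹  sig = [2:1,1,1]
  • {2,6}:  v_{2} + v_{6} = v_{3} + v_{4} + 2·v_{7} + v_{10}  ⟹  sig = [2:1,1,1,2]
  • {2,9}:  v_{2} + v_{9} = v_{1} + v_{3} + v_{8} + 2·v_{10}  ⟹  sig = [2:1,1,1,2]
  • {2,5}:  v_{2} + v_{5} = 2·v_{4} + v_{7} + v_{10}  ⟹  sig = [2:1,1,2]
  • {4,9}:  v_{4} + v_{9} = v_{3} + v_{5} + 2·v_{8} + 2·v_{10}  ⟹  sig = [2:1,1,2,2]
  • {0,2}:  v_{0} + v_{2} = v_{3} + 4·v_{7} + v_{8} + 2·v_{10}  ⟹  sig = [2:1,1,2,4]
  • {0,1}:  v_{0} + v_{1} = 3·v_{7} + v_{8} + v_{10}  ⟹  sig = [2:1,1,3]
  • {1,9}:  v_{1} + v_{9} = v_{4} + 2·v_{8} + 2·v_{10}  ⟹  sig = [2:1,2,2]
  • {0,4}:  v_{0} + v_{4} = 2·v_{7}  ⟹  sig = [2:2]
  • {6,8,10}:  v_{6} + v_{8} + v_{10} = 0  ⟹  sig = [3:]
  • {2,4,8}:  v_{2} + v_{4} + v_{8} = 2·v_{1} + v_{3}  ⟹  sig = [3:1,2]
  • {1,3,5}:  v_{1} + v_{3} + v_{5} = 2·v_{4}  ⟹  sig = [3:2]
  • {0,3,5,9}:  v_{0} + v_{3} + v_{5} + v_{9} = 0  ⟹  sig = [4:]
  • {1,3,7,10}:  v_{1} + v_{3} + v_{7} + v_{10} = v_{2}  ⟹  sig = [4:1]
  • {4,7,8,10}:  v_{4} + v_{7} + v_{8} + v_{10} = v_{1}  ⟹  sig = [4:1]
  • {0,3,5,8,10}:  v_{0} + v_{3} + v_{5} + v_{8} + v_{10} = v_{7}  ⟹  sig = [5:1]
  • {3,5,7,8,10}:  v_{3} + v_{5} + v_{7} + v_{8} + v_{10} = v_{4}  ⟹  sig = [5:1]

so the primitive-relation signature multiset is
{ [2:1,1] ×2,  [2:1,1,1] ×2,  [2:1,1,1,2] ×2,  [2:1,1,2],  [2:1,1,2,2],  [2:1,1,2,4],  [2:1,1,3],  [2:1,2,2],  [2:2],  [3:],  [3:1,2],  [3:2],  [4:],  [4:1] ×2,  [5:1] ×2 }


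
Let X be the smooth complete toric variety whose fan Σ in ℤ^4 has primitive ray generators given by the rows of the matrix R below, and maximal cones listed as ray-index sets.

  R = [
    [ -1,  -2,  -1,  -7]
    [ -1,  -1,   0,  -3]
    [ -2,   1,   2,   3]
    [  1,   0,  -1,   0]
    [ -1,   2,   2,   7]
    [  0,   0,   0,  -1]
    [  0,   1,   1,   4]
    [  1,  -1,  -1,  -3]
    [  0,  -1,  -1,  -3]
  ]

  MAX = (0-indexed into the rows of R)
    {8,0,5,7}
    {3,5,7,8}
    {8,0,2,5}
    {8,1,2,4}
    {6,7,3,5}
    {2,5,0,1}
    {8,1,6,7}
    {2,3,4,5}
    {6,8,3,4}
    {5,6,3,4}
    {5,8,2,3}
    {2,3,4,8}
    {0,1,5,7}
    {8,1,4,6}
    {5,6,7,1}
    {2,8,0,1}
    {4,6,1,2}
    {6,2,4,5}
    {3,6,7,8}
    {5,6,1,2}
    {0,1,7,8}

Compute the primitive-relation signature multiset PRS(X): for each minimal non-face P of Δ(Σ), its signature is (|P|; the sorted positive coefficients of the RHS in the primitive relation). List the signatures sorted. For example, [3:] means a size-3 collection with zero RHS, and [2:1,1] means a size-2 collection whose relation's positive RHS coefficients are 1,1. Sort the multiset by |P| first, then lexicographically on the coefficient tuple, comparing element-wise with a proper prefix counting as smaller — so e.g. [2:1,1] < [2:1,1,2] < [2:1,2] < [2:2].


The 12 primitive collections of Σ (r=9, n=4):

  {0,6}:  v_{0} + v_{6} = v_{1}  ⟹  sig = [2:1]
  {1,3}:  v_{1} + v_{3} = v_{8}  ⟹  sig = [2:1]
  {4,7}:  v_{4} + v_{7} = v_{6}  ⟹  sig = [2:1]
  {0,4}:  v_{0} + v_{4} = v_{2} + v_{8}  ⟹  sig = [2:1,1]
  {2,7}:  v_{2} + v_{7} = v_{1} + v_{5} + v_{6}  ⟹  sig = [2:1,1,1]
  {0,3}:  v_{0} + v_{3} = v_{5} + 2·v_{8}  ⟹  sig = [2:1,2]
  {5,6,8}:  v_{5} + v_{6} + v_{8} = 0  ⟹  sig = [3:]
  {1,4,5}:  v_{1} + v_{4} + v_{5} = v_{2}  ⟹  sig = [3:1]
  {1,5,8}:  v_{1} + v_{5} + v_{8} = v_{0}  ⟹  sig = [3:1]
  {2,3,6}:  v_{2} + v_{3} + v_{6} = v_{4}  ⟹  sig = [3:1]
  {2,6,8}:  v_{2} + v_{6} + v_{8} = v_{1} + v_{4}  ⟹  sig = [3:1,1]
  {4,5,8}:  v_{4} + v_{5} + v_{8} = v_{2} + v_{3}  ⟹  sig = [3:1,1]

Signatures (|P|; sorted positive RHS coefficients), sorted:
    |P|=2: 6 collections, coeffs (1), (1), (1), (1,1), (1,1,1), (1,2)
    |P|=3: 6 collections, coeffs (), (1), (1), (1), (1,1), (1,1)


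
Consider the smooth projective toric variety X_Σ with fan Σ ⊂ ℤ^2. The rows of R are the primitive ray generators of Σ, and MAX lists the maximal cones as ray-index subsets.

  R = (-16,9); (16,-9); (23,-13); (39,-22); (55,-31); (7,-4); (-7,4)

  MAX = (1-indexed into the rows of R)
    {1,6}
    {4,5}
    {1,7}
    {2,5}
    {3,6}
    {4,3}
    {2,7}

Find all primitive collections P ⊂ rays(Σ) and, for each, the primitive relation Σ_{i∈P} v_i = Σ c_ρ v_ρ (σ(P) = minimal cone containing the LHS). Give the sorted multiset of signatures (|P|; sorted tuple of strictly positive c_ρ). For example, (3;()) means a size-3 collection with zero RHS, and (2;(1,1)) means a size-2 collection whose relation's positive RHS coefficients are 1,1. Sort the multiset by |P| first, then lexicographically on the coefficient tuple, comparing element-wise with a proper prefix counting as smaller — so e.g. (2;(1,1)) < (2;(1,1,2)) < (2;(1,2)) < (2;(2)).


|primitive collections| = 14. Relations:

  P={1,2}:  v_{1} + v_{2} = 0  so sig = (2;())
  P={6,7}:  v_{6} + v_{7} = 0  so sig = (2;())
  P={1,3}:  v_{1} + v_{3} = v_{6}  so sig = (2;(1))
  P={1,4}:  v_{1} + v_{4} = v_{3}  so sig = (2;(1))
  P={1,5}:  v_{1} + v_{5} = v_{4}  so sig = (2;(1))
  P={2,3}:  v_{2} + v_{3} = v_{4}  so sig = (2;(1))
  P={2,4}:  v_{2} + v_{4} = v_{5}  so sig = (2;(1))
  P={2,6}:  v_{2} + v_{6} = v_{3}  so sig = (2;(1))
  P={3,7}:  v_{3} + v_{7} = v_{2}  so sig = (2;(1))
  P={5,6}:  v_{5} + v_{6} = v_{3} + v_{4}  so sig = (2;(1,1))
  P={3,5}:  v_{3} + v_{5} = 2·v_{4}  so sig = (2;(2))
  P={4,6}:  v_{4} + v_{6} = 2·v_{3}  so sig = (2;(2))
  P={4,7}:  v_{4} + v_{7} = 2·v_{2}  so sig = (2;(2))
  P={5,7}:  v_{5} + v_{7} = 3·v_{2}  so sig = (2;(3))

so the primitive-relation signature multiset is
{ (2;()) ×2,  (2;(1)) ×7,  (2;(1,1)),  (2;(2)) ×3,  (2;(3)) }


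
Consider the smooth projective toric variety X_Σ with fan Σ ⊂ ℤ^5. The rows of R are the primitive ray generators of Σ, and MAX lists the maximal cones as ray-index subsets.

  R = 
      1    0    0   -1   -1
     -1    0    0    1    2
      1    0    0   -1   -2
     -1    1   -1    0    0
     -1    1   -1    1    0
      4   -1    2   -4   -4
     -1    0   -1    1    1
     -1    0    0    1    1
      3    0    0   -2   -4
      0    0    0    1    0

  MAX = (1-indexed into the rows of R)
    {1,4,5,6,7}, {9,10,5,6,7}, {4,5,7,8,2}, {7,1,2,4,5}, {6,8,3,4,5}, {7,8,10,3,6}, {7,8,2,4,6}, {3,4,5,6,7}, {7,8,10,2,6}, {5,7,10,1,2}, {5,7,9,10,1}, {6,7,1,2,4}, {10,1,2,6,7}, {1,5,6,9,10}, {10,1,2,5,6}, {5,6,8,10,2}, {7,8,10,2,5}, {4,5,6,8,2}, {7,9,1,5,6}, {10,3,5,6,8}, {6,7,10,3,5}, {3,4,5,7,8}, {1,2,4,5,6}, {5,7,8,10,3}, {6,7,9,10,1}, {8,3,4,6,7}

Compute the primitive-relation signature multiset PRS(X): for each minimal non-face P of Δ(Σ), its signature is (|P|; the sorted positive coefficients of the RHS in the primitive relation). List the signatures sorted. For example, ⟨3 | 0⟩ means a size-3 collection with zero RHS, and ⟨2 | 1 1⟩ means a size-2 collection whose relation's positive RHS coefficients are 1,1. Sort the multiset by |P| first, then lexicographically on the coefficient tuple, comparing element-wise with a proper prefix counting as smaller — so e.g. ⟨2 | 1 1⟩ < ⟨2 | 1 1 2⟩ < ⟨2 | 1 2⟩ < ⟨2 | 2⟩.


Δ(Σ) — 10 vertices, 11 min non-faces:

  P = {1,8}:  v_{1} + v_{8} = 0 ; sig = ⟨2 | 0⟩
  P = {2,3}:  v_{2} + v_{3} = 0 ; sig = ⟨2 | 0⟩
  P = {4,10}:  v_{4} + v_{10} = v_{5} ; sig = ⟨2 | 1⟩
  P = {1,3}:  v_{1} + v_{3} = v_{5} + v_{6} + v_{7} ; sig = ⟨2 | 1 1 1⟩
  P = {8,9}:  v_{8} + v_{9} = v_{5} + v_{6} + v_{7} + v_{10} ; sig = ⟨2 | 1 1 1 1⟩
  P = {4,9}:  v_{4} + v_{9} = v_{1} + 2·v_{5} + v_{6} + v_{7} ; sig = ⟨2 | 1 1 1 2⟩
  P = {2,9}:  v_{2} + v_{9} = 2·v_{1} + v_{10} ; sig = ⟨2 | 1 2⟩
  P = {3,9}:  v_{3} + v_{9} = 2·v_{5} + 2·v_{6} + 2·v_{7} + v_{10} ; sig = ⟨2 | 1 2 2 2⟩
  P = {2,5,6,7}:  v_{2} + v_{5} + v_{6} + v_{7} = v_{1} ; sig = ⟨4 | 1⟩
  P = {5,6,7,8}:  v_{5} + v_{6} + v_{7} + v_{8} = v_{3} ; sig = ⟨4 | 1⟩
  P = {1,5,6,7,10}:  v_{1} + v_{5} + v_{6} + v_{7} + v_{10} = v_{9} ; sig = ⟨5 | 1⟩

Signatures (|P|; sorted positive RHS coefficients), sorted:
    |P|=2: 8 collections, coeffs (), (), (1), (1,1,1), (1,1,1,1), (1,1,1,2), (1,2), (1,2,2,2)
    |P|=4: 2 collections, coeffs (1), (1)
    |P|=5: 1 collection, coeffs (1)


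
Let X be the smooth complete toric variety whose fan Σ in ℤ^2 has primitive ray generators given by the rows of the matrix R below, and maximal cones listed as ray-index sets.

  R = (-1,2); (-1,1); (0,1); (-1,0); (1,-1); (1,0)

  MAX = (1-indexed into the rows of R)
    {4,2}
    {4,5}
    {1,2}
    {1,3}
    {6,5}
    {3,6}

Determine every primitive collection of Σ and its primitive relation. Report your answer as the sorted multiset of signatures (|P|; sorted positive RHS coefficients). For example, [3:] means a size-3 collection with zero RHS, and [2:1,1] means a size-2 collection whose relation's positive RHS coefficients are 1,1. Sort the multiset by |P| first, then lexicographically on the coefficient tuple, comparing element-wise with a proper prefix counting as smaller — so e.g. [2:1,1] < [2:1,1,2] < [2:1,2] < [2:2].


Δ(Σ) — 6 vertices, 9 min non-faces:

  {2,5}:  v_{2} + v_{5} = 0 — sig = [2:]
  {4,6}:  v_{4} + v_{6} = 0 — sig = [2:]
  {1,5}:  v_{1} + v_{5} = v_{3} — sig = [2:1]
  {2,3}:  v_{2} + v_{3} = v_{1} — sig = [2:1]
  {2,6}:  v_{2} + v_{6} = v_{3} — sig = [2:1]
  {3,4}:  v_{3} + v_{4} = v_{2} — sig = [2:1]
  {3,5}:  v_{3} + v_{5} = v_{6} — sig = [2:1]
  {1,4}:  v_{1} + v_{4} = 2·v_{2} — sig = [2:2]
  {1,6}:  v_{1} + v_{6} = 2·v_{3} — sig = [2:2]

Hence PRS(X_Σ) =
{ [2:] ×2,  [2:1] ×5,  [2:2] ×2 }


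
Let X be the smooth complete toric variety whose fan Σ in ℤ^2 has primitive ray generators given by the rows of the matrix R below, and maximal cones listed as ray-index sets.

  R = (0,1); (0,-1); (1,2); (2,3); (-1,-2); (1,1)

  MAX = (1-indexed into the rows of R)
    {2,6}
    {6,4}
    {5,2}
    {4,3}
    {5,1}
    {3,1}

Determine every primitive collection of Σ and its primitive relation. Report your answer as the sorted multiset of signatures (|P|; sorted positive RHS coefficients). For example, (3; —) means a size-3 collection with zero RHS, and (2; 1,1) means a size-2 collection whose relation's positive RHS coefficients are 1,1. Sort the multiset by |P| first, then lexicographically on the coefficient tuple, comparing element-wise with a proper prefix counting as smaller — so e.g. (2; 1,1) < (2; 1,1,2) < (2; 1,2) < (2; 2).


9 collections generate NE(X_Σ); each relation:

  P = {1,2}:  v_{1} + v_{2} = 0  ⇒ sig = (2; —)
  P = {3,5}:  v_{3} + v_{5} = 0  ⇒ sig = (2; —)
  P = {1,6}:  v_{1} + v_{6} = v_{3}  ⇒ sig = (2; 1)
  P = {2,3}:  v_{2} + v_{3} = v_{6}  ⇒ sig = (2; 1)
  P = {3,6}:  v_{3} + v_{6} = v_{4}  ⇒ sig = (2; 1)
  P = {4,5}:  v_{4} + v_{5} = v_{6}  ⇒ sig = (2; 1)
  P = {5,6}:  v_{5} + v_{6} = v_{2}  ⇒ sig = (2; 1)
  P = {1,4}:  v_{1} + v_{4} = 2·v_{3}  ⇒ sig = (2; 2)
  P = {2,4}:  v_{2} + v_{4} = 2·v_{6}  ⇒ sig = (2; 2)

Sorted signature multiset PRS(X):
    |P|=2: 9 collections, coeffs (), (), (1), (1), (1), (1), (1), (2), (2)


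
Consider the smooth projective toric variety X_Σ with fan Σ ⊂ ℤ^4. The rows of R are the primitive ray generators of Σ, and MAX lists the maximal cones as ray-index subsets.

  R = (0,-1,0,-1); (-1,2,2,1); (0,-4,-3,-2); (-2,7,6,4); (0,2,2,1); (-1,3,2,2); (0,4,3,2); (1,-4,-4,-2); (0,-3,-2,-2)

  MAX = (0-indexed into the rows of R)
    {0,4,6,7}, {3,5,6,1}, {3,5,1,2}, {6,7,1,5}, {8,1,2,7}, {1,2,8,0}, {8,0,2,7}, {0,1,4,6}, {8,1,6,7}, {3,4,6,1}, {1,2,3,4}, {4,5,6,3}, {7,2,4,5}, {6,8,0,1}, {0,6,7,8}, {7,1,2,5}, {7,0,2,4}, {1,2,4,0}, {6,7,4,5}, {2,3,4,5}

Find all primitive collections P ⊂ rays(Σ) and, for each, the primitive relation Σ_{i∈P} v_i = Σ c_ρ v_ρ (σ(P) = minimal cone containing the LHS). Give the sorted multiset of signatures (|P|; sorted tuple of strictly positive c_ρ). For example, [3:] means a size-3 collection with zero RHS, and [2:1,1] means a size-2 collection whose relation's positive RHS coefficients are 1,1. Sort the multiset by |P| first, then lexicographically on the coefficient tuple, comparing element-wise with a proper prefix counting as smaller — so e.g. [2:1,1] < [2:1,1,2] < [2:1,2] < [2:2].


The 10 primitive collections of Σ (r=9, n=4):

  • {2,6}:  v_{2} + v_{6} = 0 — sig = [2:]
  • {0,5}:  v_{0} + v_{5} = v_{1} — sig = [2:1]
  • {3,7}:  v_{3} + v_{7} = v_{5} — sig = [2:1]
  • {4,8}:  v_{4} + v_{8} = v_{0} — sig = [2:1]
  • {0,3}:  v_{0} + v_{3} = 2·v_{1} + v_{4} — sig = [2:1,2]
  • {5,8}:  v_{5} + v_{8} = 2·v_{1} + v_{7} — sig = [2:1,2]
  • {3,8}:  v_{3} + v_{8} = 2·v_{1} — sig = [2:2]
  • {1,4,7}:  v_{1} + v_{4} + v_{7} = 0 — sig = [3:]
  • {0,1,7}:  v_{0} + v_{1} + v_{7} = v_{8} — sig = [3:1]
  • {1,4,5}:  v_{1} + v_{4} + v_{5} = v_{3} — sig = [3:1]

so the primitive-relation signature multiset is
{ [2:],  [2:1] ×3,  [2:1,2] ×2,  [2:2],  [3:],  [3:1] ×2 }


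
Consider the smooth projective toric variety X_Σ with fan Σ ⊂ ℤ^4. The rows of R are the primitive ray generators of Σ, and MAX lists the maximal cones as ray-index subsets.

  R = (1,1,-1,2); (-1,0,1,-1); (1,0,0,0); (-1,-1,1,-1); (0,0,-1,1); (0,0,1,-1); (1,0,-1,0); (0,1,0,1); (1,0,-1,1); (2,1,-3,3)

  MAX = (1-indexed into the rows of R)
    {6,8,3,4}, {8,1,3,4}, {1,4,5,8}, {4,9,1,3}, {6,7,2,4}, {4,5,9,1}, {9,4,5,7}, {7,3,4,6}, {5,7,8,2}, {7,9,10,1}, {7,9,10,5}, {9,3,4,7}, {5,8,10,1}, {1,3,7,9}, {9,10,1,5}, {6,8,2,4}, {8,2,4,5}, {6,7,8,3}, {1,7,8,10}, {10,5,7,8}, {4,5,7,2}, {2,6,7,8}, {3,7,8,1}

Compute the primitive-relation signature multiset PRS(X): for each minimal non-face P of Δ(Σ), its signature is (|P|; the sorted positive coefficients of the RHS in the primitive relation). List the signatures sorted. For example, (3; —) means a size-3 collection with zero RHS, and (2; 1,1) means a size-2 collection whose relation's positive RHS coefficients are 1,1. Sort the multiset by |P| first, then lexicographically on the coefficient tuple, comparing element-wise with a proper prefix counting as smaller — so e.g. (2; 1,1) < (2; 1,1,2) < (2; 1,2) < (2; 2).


|primitive collections| = 15. Relations:

  P = {2,9}:  v_{2} + v_{9} = 0  ⟹  sig = (2; —)
  P = {5,6}:  v_{5} + v_{6} = 0  ⟹  sig = (2; —)
  P = {1,2}:  v_{1} + v_{2} = v_{8}  ⟹  sig = (2; 1)
  P = {2,3}:  v_{2} + v_{3} = v_{6}  ⟹  sig = (2; 1)
  P = {3,5}:  v_{3} + v_{5} = v_{9}  ⟹  sig = (2; 1)
  P = {6,9}:  v_{6} + v_{9} = v_{3}  ⟹  sig = (2; 1)
  P = {8,9}:  v_{8} + v_{9} = v_{1}  ⟹  sig = (2; 1)
  P = {1,6}:  v_{1} + v_{6} = v_{3} + v_{8}  ⟹  sig = (2; 1,1)
  P = {4,10}:  v_{4} + v_{10} = v_{5} + v_{9}  ⟹  sig = (2; 1,1)
  P = {6,10}:  v_{6} + v_{10} = v_{1} + v_{7}  ⟹  sig = (2; 1,1)
  P = {2,10}:  v_{2} + v_{10} = v_{5} + v_{7} + v_{8}  ⟹  sig = (2; 1,1,1)
  P = {3,10}:  v_{3} + v_{10} = v_{1} + v_{7} + v_{9}  ⟹  sig = (2; 1,1,1)
  P = {4,7,8}:  v_{4} + v_{7} + v_{8} = 0  ⟹  sig = (3; —)
  P = {1,4,7}:  v_{1} + v_{4} + v_{7} = v_{9}  ⟹  sig = (3; 1)
  P = {1,5,7}:  v_{1} + v_{5} + v_{7} = v_{10}  ⟹  sig = (3; 1)

Signatures (|P|; sorted positive RHS coefficients), sorted:
    (2; —)
    (2; —)
    (2; 1)
    (2; 1)
    (2; 1)
    (2; 1)
    (2; 1)
    (2; 1,1)
    (2; 1,1)
    (2; 1,1)
    (2; 1,1,1)
    (2; 1,1,1)
    (3; —)
    (3; 1)
    (3; 1)


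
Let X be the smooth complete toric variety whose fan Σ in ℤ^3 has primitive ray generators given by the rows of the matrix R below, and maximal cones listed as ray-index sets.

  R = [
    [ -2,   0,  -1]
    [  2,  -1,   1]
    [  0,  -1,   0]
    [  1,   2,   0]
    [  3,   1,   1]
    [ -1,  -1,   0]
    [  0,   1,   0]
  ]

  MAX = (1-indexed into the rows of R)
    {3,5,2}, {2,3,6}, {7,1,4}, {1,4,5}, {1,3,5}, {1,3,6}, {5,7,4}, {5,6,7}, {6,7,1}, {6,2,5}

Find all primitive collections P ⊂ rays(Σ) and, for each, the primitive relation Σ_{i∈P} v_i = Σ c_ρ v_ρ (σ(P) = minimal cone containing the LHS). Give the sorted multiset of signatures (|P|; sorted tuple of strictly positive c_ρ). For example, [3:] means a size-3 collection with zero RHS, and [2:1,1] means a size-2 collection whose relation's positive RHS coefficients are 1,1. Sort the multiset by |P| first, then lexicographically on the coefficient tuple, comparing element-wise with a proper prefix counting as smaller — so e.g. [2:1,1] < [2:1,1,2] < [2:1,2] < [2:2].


|primitive collections| = 9. Relations:

  P = {3,7}:  v_{3} + v_{7} = 0  ⟹  sig = [2:]
  P = {1,2}:  v_{1} + v_{2} = v_{3}  ⟹  sig = [2:1]
  P = {2,4}:  v_{2} + v_{4} = v_{5}  ⟹  sig = [2:1]
  P = {4,6}:  v_{4} + v_{6} = v_{7}  ⟹  sig = [2:1]
  P = {2,7}:  v_{2} + v_{7} = v_{5} + v_{6}  ⟹  sig = [2:1,1]
  P = {3,4}:  v_{3} + v_{4} = v_{1} + v_{5}  ⟹  sig = [2:1,1]
  P = {1,5,6}:  v_{1} + v_{5} + v_{6} = 0  ⟹  sig = [3:]
  P = {1,5,7}:  v_{1} + v_{5} + v_{7} = v_{4}  ⟹  sig = [3:1]
  P = {3,5,6}:  v_{3} + v_{5} + v_{6} = v_{2}  ⟹  sig = [3:1]

Hence PRS(X_Σ) =
[[2:], [2:1], [2:1], [2:1], [2:1,1], [2:1,1], [3:], [3:1], [3:1]]


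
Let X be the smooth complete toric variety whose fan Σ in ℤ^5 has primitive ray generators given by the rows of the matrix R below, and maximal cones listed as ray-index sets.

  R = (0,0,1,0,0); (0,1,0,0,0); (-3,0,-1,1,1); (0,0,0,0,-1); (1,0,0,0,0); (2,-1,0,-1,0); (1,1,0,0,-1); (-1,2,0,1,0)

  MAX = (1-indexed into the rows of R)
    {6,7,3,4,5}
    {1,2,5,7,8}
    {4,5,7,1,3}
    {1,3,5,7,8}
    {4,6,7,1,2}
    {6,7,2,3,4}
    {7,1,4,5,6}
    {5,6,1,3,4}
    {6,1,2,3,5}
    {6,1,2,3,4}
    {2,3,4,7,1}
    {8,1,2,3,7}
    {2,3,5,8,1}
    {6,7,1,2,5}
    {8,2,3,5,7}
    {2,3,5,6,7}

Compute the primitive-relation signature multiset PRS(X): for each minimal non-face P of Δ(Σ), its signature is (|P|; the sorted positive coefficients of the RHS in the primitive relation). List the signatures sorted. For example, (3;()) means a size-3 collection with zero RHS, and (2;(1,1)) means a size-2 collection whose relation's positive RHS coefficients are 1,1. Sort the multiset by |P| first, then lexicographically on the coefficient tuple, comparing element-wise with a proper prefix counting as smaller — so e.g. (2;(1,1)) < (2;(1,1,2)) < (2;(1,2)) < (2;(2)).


The 5 primitive collections of Σ (r=8, n=5):

  • {6,8}:  v_{6} + v_{8} = v_{2} + v_{5}  ⟹  sig = (2;(1,1))
  • {4,8}:  v_{4} + v_{8} = v_{1} + v_{3} + 2·v_{7}  ⟹  sig = (2;(1,1,2))
  • {2,4,5}:  v_{2} + v_{4} + v_{5} = v_{7}  ⟹  sig = (3;(1))
  • {1,3,6,7}:  v_{1} + v_{3} + v_{6} + v_{7} = 0  ⟹  sig = (4;())
  • {1,2,3,5,7}:  v_{1} + v_{2} + v_{3} + v_{5} + v_{7} = v_{8}  ⟹  sig = (5;(1))

Hence PRS(X_Σ) =
    (2;(1,1))
    (2;(1,1,2))
    (3;(1))
    (4;())
    (5;(1))
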